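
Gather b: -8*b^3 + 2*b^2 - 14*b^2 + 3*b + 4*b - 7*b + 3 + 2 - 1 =-8*b^3 - 12*b^2 + 4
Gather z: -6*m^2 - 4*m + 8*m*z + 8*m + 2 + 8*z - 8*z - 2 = -6*m^2 + 8*m*z + 4*m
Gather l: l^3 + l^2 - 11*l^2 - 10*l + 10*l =l^3 - 10*l^2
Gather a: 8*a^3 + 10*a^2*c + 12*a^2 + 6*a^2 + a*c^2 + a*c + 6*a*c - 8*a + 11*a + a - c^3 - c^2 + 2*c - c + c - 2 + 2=8*a^3 + a^2*(10*c + 18) + a*(c^2 + 7*c + 4) - c^3 - c^2 + 2*c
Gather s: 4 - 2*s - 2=2 - 2*s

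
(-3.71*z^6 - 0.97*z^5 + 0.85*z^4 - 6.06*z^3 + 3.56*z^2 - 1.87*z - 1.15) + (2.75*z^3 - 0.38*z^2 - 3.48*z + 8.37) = -3.71*z^6 - 0.97*z^5 + 0.85*z^4 - 3.31*z^3 + 3.18*z^2 - 5.35*z + 7.22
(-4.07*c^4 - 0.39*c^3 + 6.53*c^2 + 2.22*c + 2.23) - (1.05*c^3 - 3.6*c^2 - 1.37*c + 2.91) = -4.07*c^4 - 1.44*c^3 + 10.13*c^2 + 3.59*c - 0.68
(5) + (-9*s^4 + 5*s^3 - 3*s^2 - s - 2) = -9*s^4 + 5*s^3 - 3*s^2 - s + 3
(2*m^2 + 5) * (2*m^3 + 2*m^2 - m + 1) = 4*m^5 + 4*m^4 + 8*m^3 + 12*m^2 - 5*m + 5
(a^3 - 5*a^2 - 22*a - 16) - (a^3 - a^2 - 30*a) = -4*a^2 + 8*a - 16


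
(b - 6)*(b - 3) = b^2 - 9*b + 18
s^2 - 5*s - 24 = (s - 8)*(s + 3)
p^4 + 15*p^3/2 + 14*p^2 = p^2*(p + 7/2)*(p + 4)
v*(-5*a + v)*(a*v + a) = -5*a^2*v^2 - 5*a^2*v + a*v^3 + a*v^2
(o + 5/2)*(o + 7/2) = o^2 + 6*o + 35/4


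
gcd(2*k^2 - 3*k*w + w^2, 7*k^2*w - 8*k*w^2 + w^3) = -k + w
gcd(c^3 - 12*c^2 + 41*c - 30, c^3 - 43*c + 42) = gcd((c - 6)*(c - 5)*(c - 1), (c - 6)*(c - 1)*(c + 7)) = c^2 - 7*c + 6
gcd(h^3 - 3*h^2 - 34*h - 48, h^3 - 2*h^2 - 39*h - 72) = h^2 - 5*h - 24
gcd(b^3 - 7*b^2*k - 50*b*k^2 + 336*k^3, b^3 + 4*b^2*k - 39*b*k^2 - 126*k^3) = b^2 + b*k - 42*k^2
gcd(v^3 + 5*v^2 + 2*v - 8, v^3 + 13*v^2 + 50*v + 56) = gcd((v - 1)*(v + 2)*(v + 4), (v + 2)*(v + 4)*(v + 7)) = v^2 + 6*v + 8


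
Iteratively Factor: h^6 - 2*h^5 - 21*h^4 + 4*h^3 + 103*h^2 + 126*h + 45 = (h + 1)*(h^5 - 3*h^4 - 18*h^3 + 22*h^2 + 81*h + 45) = (h - 3)*(h + 1)*(h^4 - 18*h^2 - 32*h - 15) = (h - 3)*(h + 1)*(h + 3)*(h^3 - 3*h^2 - 9*h - 5) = (h - 3)*(h + 1)^2*(h + 3)*(h^2 - 4*h - 5) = (h - 3)*(h + 1)^3*(h + 3)*(h - 5)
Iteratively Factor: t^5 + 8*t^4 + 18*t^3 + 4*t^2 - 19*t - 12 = (t + 1)*(t^4 + 7*t^3 + 11*t^2 - 7*t - 12) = (t + 1)*(t + 3)*(t^3 + 4*t^2 - t - 4) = (t + 1)*(t + 3)*(t + 4)*(t^2 - 1) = (t + 1)^2*(t + 3)*(t + 4)*(t - 1)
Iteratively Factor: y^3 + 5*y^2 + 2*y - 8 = (y + 2)*(y^2 + 3*y - 4) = (y - 1)*(y + 2)*(y + 4)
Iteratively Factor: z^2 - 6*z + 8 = (z - 4)*(z - 2)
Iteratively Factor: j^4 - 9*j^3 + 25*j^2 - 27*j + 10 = (j - 1)*(j^3 - 8*j^2 + 17*j - 10) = (j - 5)*(j - 1)*(j^2 - 3*j + 2) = (j - 5)*(j - 2)*(j - 1)*(j - 1)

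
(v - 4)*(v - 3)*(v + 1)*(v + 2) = v^4 - 4*v^3 - 7*v^2 + 22*v + 24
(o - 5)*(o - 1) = o^2 - 6*o + 5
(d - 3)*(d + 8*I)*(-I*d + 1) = -I*d^3 + 9*d^2 + 3*I*d^2 - 27*d + 8*I*d - 24*I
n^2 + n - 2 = (n - 1)*(n + 2)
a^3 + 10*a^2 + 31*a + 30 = (a + 2)*(a + 3)*(a + 5)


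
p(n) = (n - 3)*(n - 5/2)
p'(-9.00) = -23.50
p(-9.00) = 138.00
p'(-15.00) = -35.50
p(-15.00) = 315.00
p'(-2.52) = -10.54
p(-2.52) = 27.71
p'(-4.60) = -14.70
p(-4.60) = 53.96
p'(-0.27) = -6.04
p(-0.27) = 9.06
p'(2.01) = -1.48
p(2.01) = 0.49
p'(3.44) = 1.38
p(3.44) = 0.41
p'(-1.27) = -8.04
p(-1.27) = 16.10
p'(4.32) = 3.14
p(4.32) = 2.40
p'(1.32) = -2.86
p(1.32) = 1.98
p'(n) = 2*n - 11/2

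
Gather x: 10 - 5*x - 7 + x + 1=4 - 4*x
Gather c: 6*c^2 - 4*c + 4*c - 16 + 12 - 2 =6*c^2 - 6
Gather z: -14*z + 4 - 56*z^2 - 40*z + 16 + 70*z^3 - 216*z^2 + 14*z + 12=70*z^3 - 272*z^2 - 40*z + 32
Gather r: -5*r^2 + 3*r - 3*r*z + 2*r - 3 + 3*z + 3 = -5*r^2 + r*(5 - 3*z) + 3*z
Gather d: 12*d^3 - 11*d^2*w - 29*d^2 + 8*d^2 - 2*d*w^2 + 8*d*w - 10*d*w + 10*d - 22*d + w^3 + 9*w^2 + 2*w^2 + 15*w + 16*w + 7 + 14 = 12*d^3 + d^2*(-11*w - 21) + d*(-2*w^2 - 2*w - 12) + w^3 + 11*w^2 + 31*w + 21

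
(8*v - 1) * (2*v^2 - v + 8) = 16*v^3 - 10*v^2 + 65*v - 8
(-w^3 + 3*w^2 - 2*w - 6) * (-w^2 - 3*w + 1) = w^5 - 8*w^3 + 15*w^2 + 16*w - 6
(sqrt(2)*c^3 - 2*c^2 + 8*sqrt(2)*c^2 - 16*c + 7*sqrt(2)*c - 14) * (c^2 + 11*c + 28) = sqrt(2)*c^5 - 2*c^4 + 19*sqrt(2)*c^4 - 38*c^3 + 123*sqrt(2)*c^3 - 246*c^2 + 301*sqrt(2)*c^2 - 602*c + 196*sqrt(2)*c - 392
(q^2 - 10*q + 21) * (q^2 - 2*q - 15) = q^4 - 12*q^3 + 26*q^2 + 108*q - 315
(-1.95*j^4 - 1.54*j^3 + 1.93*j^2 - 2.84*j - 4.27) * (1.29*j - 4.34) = -2.5155*j^5 + 6.4764*j^4 + 9.1733*j^3 - 12.0398*j^2 + 6.8173*j + 18.5318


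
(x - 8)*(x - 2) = x^2 - 10*x + 16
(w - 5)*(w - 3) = w^2 - 8*w + 15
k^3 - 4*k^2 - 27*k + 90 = (k - 6)*(k - 3)*(k + 5)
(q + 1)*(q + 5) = q^2 + 6*q + 5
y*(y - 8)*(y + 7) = y^3 - y^2 - 56*y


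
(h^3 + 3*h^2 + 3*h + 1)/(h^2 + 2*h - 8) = (h^3 + 3*h^2 + 3*h + 1)/(h^2 + 2*h - 8)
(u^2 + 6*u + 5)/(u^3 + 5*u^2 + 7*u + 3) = (u + 5)/(u^2 + 4*u + 3)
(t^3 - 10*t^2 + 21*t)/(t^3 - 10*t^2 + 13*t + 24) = t*(t - 7)/(t^2 - 7*t - 8)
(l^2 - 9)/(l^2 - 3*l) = (l + 3)/l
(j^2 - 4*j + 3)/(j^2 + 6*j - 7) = (j - 3)/(j + 7)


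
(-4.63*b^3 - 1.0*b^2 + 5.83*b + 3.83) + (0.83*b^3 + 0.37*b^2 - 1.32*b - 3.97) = -3.8*b^3 - 0.63*b^2 + 4.51*b - 0.14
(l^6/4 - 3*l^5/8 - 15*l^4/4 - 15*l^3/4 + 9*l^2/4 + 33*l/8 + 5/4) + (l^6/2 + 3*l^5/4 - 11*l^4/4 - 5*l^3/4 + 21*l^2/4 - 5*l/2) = 3*l^6/4 + 3*l^5/8 - 13*l^4/2 - 5*l^3 + 15*l^2/2 + 13*l/8 + 5/4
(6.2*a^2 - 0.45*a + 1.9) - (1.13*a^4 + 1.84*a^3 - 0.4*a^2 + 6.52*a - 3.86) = -1.13*a^4 - 1.84*a^3 + 6.6*a^2 - 6.97*a + 5.76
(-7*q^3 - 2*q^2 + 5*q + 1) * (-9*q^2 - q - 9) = 63*q^5 + 25*q^4 + 20*q^3 + 4*q^2 - 46*q - 9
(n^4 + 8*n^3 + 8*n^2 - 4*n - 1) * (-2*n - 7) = -2*n^5 - 23*n^4 - 72*n^3 - 48*n^2 + 30*n + 7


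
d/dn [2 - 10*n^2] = -20*n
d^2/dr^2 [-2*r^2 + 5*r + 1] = -4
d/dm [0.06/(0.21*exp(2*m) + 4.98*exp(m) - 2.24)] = (-0.0252*exp(m) - 0.2988)*exp(m)/(0.21*exp(2*m) + 4.98*exp(m) - 2.24)^2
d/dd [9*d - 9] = 9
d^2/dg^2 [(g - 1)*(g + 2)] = 2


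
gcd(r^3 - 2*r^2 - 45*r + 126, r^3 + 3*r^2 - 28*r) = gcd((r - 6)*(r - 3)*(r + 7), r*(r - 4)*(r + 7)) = r + 7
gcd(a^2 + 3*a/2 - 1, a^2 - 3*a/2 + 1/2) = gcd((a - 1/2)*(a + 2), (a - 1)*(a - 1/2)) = a - 1/2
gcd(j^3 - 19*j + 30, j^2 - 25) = j + 5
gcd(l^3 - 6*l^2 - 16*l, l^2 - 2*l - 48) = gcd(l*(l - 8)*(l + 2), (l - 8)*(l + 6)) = l - 8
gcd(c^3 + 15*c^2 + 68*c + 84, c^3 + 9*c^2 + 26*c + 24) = c + 2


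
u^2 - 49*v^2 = (u - 7*v)*(u + 7*v)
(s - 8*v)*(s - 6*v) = s^2 - 14*s*v + 48*v^2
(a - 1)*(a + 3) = a^2 + 2*a - 3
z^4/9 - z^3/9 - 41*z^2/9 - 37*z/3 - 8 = (z/3 + 1)^2*(z - 8)*(z + 1)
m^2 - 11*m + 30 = (m - 6)*(m - 5)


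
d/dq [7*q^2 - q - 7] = 14*q - 1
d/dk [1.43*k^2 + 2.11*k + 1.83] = 2.86*k + 2.11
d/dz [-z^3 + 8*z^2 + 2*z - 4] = -3*z^2 + 16*z + 2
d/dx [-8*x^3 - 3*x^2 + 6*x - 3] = -24*x^2 - 6*x + 6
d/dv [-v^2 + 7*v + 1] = 7 - 2*v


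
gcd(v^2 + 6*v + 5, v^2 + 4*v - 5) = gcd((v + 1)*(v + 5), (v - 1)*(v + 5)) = v + 5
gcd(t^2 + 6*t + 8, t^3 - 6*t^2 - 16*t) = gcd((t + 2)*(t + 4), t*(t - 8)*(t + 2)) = t + 2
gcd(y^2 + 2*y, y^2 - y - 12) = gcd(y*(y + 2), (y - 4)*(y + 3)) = 1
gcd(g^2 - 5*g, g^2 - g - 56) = 1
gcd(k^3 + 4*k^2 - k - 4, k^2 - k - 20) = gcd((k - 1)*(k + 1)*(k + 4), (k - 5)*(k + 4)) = k + 4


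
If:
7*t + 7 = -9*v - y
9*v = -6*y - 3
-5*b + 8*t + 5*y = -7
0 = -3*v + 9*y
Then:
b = 16/55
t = -7/11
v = -3/11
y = -1/11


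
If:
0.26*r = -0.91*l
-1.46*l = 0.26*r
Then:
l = 0.00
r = 0.00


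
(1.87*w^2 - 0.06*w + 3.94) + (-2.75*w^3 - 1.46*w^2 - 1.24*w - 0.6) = -2.75*w^3 + 0.41*w^2 - 1.3*w + 3.34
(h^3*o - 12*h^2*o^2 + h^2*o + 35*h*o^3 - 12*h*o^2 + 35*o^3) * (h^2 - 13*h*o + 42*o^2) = h^5*o - 25*h^4*o^2 + h^4*o + 233*h^3*o^3 - 25*h^3*o^2 - 959*h^2*o^4 + 233*h^2*o^3 + 1470*h*o^5 - 959*h*o^4 + 1470*o^5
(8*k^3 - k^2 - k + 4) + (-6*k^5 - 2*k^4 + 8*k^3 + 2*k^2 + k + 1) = -6*k^5 - 2*k^4 + 16*k^3 + k^2 + 5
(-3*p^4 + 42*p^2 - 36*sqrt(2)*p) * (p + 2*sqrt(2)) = -3*p^5 - 6*sqrt(2)*p^4 + 42*p^3 + 48*sqrt(2)*p^2 - 144*p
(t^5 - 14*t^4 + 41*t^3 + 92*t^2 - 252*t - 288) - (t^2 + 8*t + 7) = t^5 - 14*t^4 + 41*t^3 + 91*t^2 - 260*t - 295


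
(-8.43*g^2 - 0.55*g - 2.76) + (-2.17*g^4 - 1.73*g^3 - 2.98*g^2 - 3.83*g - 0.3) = -2.17*g^4 - 1.73*g^3 - 11.41*g^2 - 4.38*g - 3.06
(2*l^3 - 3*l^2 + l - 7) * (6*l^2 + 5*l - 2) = 12*l^5 - 8*l^4 - 13*l^3 - 31*l^2 - 37*l + 14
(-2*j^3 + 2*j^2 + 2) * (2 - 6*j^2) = 12*j^5 - 12*j^4 - 4*j^3 - 8*j^2 + 4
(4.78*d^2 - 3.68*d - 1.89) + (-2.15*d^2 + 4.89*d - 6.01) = 2.63*d^2 + 1.21*d - 7.9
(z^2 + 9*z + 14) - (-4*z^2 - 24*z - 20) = 5*z^2 + 33*z + 34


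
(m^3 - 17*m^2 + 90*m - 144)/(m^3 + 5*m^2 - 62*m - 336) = (m^2 - 9*m + 18)/(m^2 + 13*m + 42)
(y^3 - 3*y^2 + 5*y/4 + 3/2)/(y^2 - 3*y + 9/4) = (2*y^2 - 3*y - 2)/(2*y - 3)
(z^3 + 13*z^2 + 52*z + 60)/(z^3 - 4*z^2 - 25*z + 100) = (z^2 + 8*z + 12)/(z^2 - 9*z + 20)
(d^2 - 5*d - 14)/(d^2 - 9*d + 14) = (d + 2)/(d - 2)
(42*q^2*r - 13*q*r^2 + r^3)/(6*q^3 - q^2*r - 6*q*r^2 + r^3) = r*(7*q - r)/(q^2 - r^2)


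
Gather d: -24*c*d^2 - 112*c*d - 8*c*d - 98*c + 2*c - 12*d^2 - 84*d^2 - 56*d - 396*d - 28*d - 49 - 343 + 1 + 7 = -96*c + d^2*(-24*c - 96) + d*(-120*c - 480) - 384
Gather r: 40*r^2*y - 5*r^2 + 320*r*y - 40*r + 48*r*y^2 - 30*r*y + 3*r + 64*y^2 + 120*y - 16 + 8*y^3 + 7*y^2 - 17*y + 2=r^2*(40*y - 5) + r*(48*y^2 + 290*y - 37) + 8*y^3 + 71*y^2 + 103*y - 14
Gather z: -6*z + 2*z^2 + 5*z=2*z^2 - z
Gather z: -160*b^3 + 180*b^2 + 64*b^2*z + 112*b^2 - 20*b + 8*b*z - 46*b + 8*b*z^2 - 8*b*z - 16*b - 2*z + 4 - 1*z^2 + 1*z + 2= -160*b^3 + 292*b^2 - 82*b + z^2*(8*b - 1) + z*(64*b^2 - 1) + 6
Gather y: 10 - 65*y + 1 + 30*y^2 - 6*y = 30*y^2 - 71*y + 11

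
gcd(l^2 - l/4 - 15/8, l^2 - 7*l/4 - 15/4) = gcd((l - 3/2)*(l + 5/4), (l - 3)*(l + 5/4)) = l + 5/4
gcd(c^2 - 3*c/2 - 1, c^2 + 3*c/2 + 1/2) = c + 1/2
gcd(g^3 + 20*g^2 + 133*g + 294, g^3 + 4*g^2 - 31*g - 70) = g + 7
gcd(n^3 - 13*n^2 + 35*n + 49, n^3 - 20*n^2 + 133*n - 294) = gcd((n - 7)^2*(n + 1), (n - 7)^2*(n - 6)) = n^2 - 14*n + 49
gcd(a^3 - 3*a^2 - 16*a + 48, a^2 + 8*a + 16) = a + 4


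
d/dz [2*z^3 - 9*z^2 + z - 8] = 6*z^2 - 18*z + 1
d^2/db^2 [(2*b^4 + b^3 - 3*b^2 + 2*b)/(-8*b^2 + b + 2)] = 2*(-128*b^6 + 48*b^5 + 90*b^4 - 153*b^3 + 90*b^2 - 108*b + 16)/(512*b^6 - 192*b^5 - 360*b^4 + 95*b^3 + 90*b^2 - 12*b - 8)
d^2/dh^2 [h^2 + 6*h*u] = 2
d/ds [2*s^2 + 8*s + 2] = 4*s + 8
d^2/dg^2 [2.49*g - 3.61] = 0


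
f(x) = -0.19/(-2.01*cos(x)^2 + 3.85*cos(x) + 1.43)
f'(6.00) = 0.00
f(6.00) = -0.06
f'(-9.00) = 0.04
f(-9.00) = 0.05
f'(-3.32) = -0.01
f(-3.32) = 0.04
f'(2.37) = -0.16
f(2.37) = 0.08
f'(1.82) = -6.95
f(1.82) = -0.53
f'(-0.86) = 0.02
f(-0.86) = -0.06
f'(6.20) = -0.00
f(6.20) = -0.06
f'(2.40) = -0.14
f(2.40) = 0.08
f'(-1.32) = 0.10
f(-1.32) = -0.08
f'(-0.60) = 0.01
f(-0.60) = -0.06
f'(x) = -0.19*(-4.02*sin(x)*cos(x) + 3.85*sin(x))/(-2.01*cos(x)^2 + 3.85*cos(x) + 1.43)^2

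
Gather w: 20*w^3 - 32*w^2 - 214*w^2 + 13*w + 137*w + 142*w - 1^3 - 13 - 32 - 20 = 20*w^3 - 246*w^2 + 292*w - 66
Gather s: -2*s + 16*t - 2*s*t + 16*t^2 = s*(-2*t - 2) + 16*t^2 + 16*t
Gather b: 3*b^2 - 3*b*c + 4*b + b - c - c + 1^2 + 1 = 3*b^2 + b*(5 - 3*c) - 2*c + 2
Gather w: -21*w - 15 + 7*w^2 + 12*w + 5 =7*w^2 - 9*w - 10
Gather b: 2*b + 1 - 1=2*b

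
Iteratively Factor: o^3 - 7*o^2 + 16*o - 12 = (o - 3)*(o^2 - 4*o + 4) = (o - 3)*(o - 2)*(o - 2)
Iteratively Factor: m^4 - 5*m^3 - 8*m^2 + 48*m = (m - 4)*(m^3 - m^2 - 12*m) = (m - 4)*(m + 3)*(m^2 - 4*m) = m*(m - 4)*(m + 3)*(m - 4)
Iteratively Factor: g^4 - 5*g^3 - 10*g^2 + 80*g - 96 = (g - 3)*(g^3 - 2*g^2 - 16*g + 32) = (g - 4)*(g - 3)*(g^2 + 2*g - 8) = (g - 4)*(g - 3)*(g + 4)*(g - 2)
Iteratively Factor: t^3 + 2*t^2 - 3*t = (t - 1)*(t^2 + 3*t) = (t - 1)*(t + 3)*(t)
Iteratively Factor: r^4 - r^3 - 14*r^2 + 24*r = (r - 2)*(r^3 + r^2 - 12*r) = r*(r - 2)*(r^2 + r - 12) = r*(r - 3)*(r - 2)*(r + 4)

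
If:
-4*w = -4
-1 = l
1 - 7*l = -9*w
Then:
No Solution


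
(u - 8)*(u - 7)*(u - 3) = u^3 - 18*u^2 + 101*u - 168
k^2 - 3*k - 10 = (k - 5)*(k + 2)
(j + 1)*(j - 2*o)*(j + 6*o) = j^3 + 4*j^2*o + j^2 - 12*j*o^2 + 4*j*o - 12*o^2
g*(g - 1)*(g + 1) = g^3 - g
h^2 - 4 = (h - 2)*(h + 2)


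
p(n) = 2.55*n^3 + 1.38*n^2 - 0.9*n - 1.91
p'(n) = 7.65*n^2 + 2.76*n - 0.9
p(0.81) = -0.38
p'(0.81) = 6.35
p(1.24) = 3.96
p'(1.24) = 14.29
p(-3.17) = -66.42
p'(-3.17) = 67.22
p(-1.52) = -6.31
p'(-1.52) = 12.58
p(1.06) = 1.72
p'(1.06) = 10.62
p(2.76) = 59.73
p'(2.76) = 64.99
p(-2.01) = -15.23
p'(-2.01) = 24.46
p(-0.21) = -1.68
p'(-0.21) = -1.14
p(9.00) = 1960.72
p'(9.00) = 643.59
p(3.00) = 76.66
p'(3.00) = 76.23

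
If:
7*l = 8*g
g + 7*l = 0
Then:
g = 0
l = 0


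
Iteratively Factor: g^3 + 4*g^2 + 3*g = (g)*(g^2 + 4*g + 3) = g*(g + 3)*(g + 1)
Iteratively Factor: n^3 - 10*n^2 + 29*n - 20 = (n - 5)*(n^2 - 5*n + 4) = (n - 5)*(n - 1)*(n - 4)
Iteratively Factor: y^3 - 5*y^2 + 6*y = (y)*(y^2 - 5*y + 6) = y*(y - 3)*(y - 2)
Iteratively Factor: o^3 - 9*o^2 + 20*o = (o - 5)*(o^2 - 4*o) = o*(o - 5)*(o - 4)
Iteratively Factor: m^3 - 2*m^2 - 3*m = (m - 3)*(m^2 + m) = m*(m - 3)*(m + 1)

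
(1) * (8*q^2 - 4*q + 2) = 8*q^2 - 4*q + 2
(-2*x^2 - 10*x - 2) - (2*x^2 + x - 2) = -4*x^2 - 11*x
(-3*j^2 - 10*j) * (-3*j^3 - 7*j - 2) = 9*j^5 + 30*j^4 + 21*j^3 + 76*j^2 + 20*j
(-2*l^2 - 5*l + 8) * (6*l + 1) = -12*l^3 - 32*l^2 + 43*l + 8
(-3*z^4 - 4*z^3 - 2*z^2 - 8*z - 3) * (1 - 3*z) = 9*z^5 + 9*z^4 + 2*z^3 + 22*z^2 + z - 3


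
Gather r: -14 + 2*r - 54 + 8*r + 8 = 10*r - 60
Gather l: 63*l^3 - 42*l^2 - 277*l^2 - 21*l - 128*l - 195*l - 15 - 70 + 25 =63*l^3 - 319*l^2 - 344*l - 60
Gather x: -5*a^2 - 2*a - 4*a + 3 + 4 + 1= -5*a^2 - 6*a + 8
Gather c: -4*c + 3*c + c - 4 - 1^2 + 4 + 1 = 0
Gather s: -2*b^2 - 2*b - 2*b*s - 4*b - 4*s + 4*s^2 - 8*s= -2*b^2 - 6*b + 4*s^2 + s*(-2*b - 12)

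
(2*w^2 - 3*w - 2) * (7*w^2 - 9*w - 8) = 14*w^4 - 39*w^3 - 3*w^2 + 42*w + 16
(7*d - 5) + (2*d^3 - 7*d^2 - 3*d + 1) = 2*d^3 - 7*d^2 + 4*d - 4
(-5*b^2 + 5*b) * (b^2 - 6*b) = -5*b^4 + 35*b^3 - 30*b^2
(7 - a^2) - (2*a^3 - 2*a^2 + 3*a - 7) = -2*a^3 + a^2 - 3*a + 14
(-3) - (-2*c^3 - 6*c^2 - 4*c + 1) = 2*c^3 + 6*c^2 + 4*c - 4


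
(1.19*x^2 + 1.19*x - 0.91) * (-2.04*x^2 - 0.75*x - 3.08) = -2.4276*x^4 - 3.3201*x^3 - 2.7013*x^2 - 2.9827*x + 2.8028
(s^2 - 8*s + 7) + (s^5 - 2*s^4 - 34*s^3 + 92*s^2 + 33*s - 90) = s^5 - 2*s^4 - 34*s^3 + 93*s^2 + 25*s - 83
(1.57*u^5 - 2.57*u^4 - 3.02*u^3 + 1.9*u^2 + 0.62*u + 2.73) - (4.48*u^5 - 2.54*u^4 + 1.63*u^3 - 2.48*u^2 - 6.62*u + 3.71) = -2.91*u^5 - 0.0299999999999998*u^4 - 4.65*u^3 + 4.38*u^2 + 7.24*u - 0.98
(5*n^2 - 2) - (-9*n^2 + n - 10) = 14*n^2 - n + 8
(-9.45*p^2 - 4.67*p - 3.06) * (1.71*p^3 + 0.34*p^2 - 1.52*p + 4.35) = -16.1595*p^5 - 11.1987*p^4 + 7.5436*p^3 - 35.0495*p^2 - 15.6633*p - 13.311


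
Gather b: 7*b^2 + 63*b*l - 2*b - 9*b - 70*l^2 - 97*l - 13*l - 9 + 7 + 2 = 7*b^2 + b*(63*l - 11) - 70*l^2 - 110*l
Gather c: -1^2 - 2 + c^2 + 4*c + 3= c^2 + 4*c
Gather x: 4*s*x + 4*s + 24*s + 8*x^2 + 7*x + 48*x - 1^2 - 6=28*s + 8*x^2 + x*(4*s + 55) - 7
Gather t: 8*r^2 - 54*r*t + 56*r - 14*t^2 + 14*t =8*r^2 + 56*r - 14*t^2 + t*(14 - 54*r)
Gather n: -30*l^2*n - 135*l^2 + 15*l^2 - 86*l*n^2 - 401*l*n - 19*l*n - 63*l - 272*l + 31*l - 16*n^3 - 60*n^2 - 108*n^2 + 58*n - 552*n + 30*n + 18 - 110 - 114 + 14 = -120*l^2 - 304*l - 16*n^3 + n^2*(-86*l - 168) + n*(-30*l^2 - 420*l - 464) - 192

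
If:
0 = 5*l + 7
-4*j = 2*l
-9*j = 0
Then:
No Solution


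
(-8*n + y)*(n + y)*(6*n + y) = -48*n^3 - 50*n^2*y - n*y^2 + y^3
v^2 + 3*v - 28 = (v - 4)*(v + 7)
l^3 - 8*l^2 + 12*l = l*(l - 6)*(l - 2)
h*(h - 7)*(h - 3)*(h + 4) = h^4 - 6*h^3 - 19*h^2 + 84*h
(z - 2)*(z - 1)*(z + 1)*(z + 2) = z^4 - 5*z^2 + 4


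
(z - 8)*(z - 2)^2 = z^3 - 12*z^2 + 36*z - 32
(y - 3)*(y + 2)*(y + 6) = y^3 + 5*y^2 - 12*y - 36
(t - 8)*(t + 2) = t^2 - 6*t - 16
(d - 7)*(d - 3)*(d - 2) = d^3 - 12*d^2 + 41*d - 42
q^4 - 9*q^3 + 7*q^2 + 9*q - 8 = (q - 8)*(q - 1)^2*(q + 1)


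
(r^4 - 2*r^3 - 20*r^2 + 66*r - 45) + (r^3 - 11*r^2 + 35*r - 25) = r^4 - r^3 - 31*r^2 + 101*r - 70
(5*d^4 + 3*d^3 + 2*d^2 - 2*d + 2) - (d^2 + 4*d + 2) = 5*d^4 + 3*d^3 + d^2 - 6*d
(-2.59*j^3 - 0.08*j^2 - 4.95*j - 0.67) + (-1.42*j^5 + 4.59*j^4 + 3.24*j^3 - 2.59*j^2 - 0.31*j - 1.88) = -1.42*j^5 + 4.59*j^4 + 0.65*j^3 - 2.67*j^2 - 5.26*j - 2.55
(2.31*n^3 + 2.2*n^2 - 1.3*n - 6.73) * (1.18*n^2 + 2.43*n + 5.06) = 2.7258*n^5 + 8.2093*n^4 + 15.5006*n^3 + 0.0315999999999996*n^2 - 22.9319*n - 34.0538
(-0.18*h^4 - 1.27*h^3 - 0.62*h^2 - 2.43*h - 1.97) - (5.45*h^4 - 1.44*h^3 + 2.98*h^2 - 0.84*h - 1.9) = -5.63*h^4 + 0.17*h^3 - 3.6*h^2 - 1.59*h - 0.0700000000000001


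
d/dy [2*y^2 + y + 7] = 4*y + 1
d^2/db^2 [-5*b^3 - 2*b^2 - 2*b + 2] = -30*b - 4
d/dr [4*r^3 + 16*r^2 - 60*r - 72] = 12*r^2 + 32*r - 60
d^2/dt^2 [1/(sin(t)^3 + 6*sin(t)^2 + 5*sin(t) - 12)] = -(9*sin(t)^5 + 75*sin(t)^4 + 217*sin(t)^3 + 319*sin(t)^2 + 386*sin(t) + 194)/((sin(t) - 1)^2*(sin(t) + 3)^3*(sin(t) + 4)^3)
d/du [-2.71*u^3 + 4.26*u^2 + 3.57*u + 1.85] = -8.13*u^2 + 8.52*u + 3.57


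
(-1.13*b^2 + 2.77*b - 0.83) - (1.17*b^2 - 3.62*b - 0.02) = -2.3*b^2 + 6.39*b - 0.81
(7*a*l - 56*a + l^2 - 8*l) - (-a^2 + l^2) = a^2 + 7*a*l - 56*a - 8*l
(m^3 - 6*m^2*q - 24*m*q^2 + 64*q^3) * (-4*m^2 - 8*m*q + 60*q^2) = -4*m^5 + 16*m^4*q + 204*m^3*q^2 - 424*m^2*q^3 - 1952*m*q^4 + 3840*q^5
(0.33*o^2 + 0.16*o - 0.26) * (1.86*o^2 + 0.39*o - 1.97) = 0.6138*o^4 + 0.4263*o^3 - 1.0713*o^2 - 0.4166*o + 0.5122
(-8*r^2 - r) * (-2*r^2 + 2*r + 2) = 16*r^4 - 14*r^3 - 18*r^2 - 2*r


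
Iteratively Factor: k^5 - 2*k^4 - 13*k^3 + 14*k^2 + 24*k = (k)*(k^4 - 2*k^3 - 13*k^2 + 14*k + 24) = k*(k - 2)*(k^3 - 13*k - 12) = k*(k - 2)*(k + 1)*(k^2 - k - 12) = k*(k - 4)*(k - 2)*(k + 1)*(k + 3)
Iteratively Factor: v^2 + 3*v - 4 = (v + 4)*(v - 1)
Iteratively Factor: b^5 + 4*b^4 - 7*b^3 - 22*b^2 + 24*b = (b + 3)*(b^4 + b^3 - 10*b^2 + 8*b) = b*(b + 3)*(b^3 + b^2 - 10*b + 8) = b*(b - 2)*(b + 3)*(b^2 + 3*b - 4) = b*(b - 2)*(b - 1)*(b + 3)*(b + 4)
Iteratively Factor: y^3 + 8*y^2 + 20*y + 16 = (y + 2)*(y^2 + 6*y + 8) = (y + 2)*(y + 4)*(y + 2)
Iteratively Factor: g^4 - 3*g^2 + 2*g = (g)*(g^3 - 3*g + 2) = g*(g + 2)*(g^2 - 2*g + 1) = g*(g - 1)*(g + 2)*(g - 1)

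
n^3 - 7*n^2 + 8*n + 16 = (n - 4)^2*(n + 1)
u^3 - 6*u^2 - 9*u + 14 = (u - 7)*(u - 1)*(u + 2)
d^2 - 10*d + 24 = (d - 6)*(d - 4)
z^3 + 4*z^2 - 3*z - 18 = (z - 2)*(z + 3)^2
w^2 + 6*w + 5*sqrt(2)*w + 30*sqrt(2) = (w + 6)*(w + 5*sqrt(2))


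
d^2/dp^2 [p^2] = 2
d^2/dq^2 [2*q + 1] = 0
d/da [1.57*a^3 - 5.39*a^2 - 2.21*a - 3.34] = 4.71*a^2 - 10.78*a - 2.21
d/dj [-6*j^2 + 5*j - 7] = 5 - 12*j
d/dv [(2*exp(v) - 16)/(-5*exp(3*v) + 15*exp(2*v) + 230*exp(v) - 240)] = (4*exp(v)/5 + 2)*exp(v)/(exp(4*v) + 10*exp(3*v) + 13*exp(2*v) - 60*exp(v) + 36)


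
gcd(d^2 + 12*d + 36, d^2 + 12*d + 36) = d^2 + 12*d + 36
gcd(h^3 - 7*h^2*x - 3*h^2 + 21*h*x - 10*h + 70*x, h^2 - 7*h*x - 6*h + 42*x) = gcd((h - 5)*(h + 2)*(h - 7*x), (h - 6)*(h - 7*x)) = -h + 7*x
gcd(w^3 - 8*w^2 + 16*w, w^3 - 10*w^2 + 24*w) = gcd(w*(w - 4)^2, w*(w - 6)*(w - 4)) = w^2 - 4*w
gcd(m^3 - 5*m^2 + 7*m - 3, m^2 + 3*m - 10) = 1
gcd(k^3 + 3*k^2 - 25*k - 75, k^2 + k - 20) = k + 5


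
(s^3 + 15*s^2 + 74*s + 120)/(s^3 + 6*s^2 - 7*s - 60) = (s + 6)/(s - 3)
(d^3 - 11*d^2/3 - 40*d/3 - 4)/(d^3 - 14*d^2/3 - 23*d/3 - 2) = (d + 2)/(d + 1)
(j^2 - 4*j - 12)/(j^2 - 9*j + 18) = (j + 2)/(j - 3)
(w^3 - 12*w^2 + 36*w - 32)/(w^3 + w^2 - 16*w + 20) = (w - 8)/(w + 5)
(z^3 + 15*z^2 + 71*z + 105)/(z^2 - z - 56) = (z^2 + 8*z + 15)/(z - 8)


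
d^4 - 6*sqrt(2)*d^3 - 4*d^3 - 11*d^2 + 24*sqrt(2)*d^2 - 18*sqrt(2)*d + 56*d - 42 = (d - 3)*(d - 1)*(d - 7*sqrt(2))*(d + sqrt(2))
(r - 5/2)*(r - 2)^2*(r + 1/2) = r^4 - 6*r^3 + 43*r^2/4 - 3*r - 5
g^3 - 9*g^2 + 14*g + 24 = (g - 6)*(g - 4)*(g + 1)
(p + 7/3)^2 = p^2 + 14*p/3 + 49/9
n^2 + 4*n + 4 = (n + 2)^2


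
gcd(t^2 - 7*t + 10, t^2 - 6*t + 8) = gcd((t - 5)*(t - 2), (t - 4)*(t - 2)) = t - 2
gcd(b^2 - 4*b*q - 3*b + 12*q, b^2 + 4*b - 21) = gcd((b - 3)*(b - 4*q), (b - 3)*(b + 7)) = b - 3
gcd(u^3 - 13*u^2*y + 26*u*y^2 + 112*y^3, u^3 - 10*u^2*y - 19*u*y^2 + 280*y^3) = u^2 - 15*u*y + 56*y^2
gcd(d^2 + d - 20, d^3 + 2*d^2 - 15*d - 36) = d - 4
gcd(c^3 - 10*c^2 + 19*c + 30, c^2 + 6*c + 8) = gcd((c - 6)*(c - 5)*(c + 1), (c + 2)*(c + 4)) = 1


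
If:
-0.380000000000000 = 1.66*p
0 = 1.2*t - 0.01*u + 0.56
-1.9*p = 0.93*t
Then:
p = -0.23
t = 0.47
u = 112.12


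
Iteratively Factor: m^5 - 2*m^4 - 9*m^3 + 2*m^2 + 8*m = (m - 1)*(m^4 - m^3 - 10*m^2 - 8*m) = (m - 4)*(m - 1)*(m^3 + 3*m^2 + 2*m) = (m - 4)*(m - 1)*(m + 1)*(m^2 + 2*m) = (m - 4)*(m - 1)*(m + 1)*(m + 2)*(m)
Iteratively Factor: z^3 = (z)*(z^2) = z^2*(z)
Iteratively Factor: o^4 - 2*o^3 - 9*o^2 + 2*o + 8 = (o - 4)*(o^3 + 2*o^2 - o - 2) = (o - 4)*(o - 1)*(o^2 + 3*o + 2) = (o - 4)*(o - 1)*(o + 1)*(o + 2)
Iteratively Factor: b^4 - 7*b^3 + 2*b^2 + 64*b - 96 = (b - 4)*(b^3 - 3*b^2 - 10*b + 24) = (b - 4)*(b + 3)*(b^2 - 6*b + 8) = (b - 4)^2*(b + 3)*(b - 2)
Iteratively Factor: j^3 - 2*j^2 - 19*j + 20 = (j - 1)*(j^2 - j - 20) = (j - 5)*(j - 1)*(j + 4)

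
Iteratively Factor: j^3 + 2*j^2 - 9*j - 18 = (j + 2)*(j^2 - 9) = (j - 3)*(j + 2)*(j + 3)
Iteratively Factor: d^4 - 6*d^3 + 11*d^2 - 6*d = (d)*(d^3 - 6*d^2 + 11*d - 6) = d*(d - 3)*(d^2 - 3*d + 2) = d*(d - 3)*(d - 1)*(d - 2)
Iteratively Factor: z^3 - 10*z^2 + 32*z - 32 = (z - 4)*(z^2 - 6*z + 8) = (z - 4)*(z - 2)*(z - 4)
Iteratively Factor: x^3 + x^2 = (x)*(x^2 + x) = x*(x + 1)*(x)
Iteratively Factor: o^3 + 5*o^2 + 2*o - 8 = (o - 1)*(o^2 + 6*o + 8) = (o - 1)*(o + 4)*(o + 2)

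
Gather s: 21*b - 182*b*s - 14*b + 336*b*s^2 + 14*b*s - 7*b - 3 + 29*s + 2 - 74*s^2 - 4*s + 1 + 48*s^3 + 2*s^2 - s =48*s^3 + s^2*(336*b - 72) + s*(24 - 168*b)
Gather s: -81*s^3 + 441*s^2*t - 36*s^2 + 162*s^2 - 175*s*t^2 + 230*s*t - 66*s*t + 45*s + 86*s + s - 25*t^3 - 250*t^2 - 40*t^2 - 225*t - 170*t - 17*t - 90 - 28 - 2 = -81*s^3 + s^2*(441*t + 126) + s*(-175*t^2 + 164*t + 132) - 25*t^3 - 290*t^2 - 412*t - 120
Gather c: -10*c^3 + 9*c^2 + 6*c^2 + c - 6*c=-10*c^3 + 15*c^2 - 5*c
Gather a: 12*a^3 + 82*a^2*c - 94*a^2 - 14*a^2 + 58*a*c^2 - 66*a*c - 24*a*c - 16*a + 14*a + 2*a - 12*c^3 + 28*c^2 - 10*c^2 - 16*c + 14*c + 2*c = 12*a^3 + a^2*(82*c - 108) + a*(58*c^2 - 90*c) - 12*c^3 + 18*c^2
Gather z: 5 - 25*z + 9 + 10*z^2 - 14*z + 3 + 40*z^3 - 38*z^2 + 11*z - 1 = 40*z^3 - 28*z^2 - 28*z + 16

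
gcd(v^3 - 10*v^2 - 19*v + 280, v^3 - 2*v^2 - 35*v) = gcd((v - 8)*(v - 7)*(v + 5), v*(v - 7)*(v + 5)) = v^2 - 2*v - 35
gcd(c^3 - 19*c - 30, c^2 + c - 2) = c + 2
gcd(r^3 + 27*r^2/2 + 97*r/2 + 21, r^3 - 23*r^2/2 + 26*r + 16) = r + 1/2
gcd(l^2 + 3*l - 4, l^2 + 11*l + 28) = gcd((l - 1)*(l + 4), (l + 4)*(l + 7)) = l + 4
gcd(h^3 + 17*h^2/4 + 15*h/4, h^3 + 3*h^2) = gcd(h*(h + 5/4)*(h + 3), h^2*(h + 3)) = h^2 + 3*h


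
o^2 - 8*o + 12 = (o - 6)*(o - 2)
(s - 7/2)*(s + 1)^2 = s^3 - 3*s^2/2 - 6*s - 7/2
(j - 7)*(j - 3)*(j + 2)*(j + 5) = j^4 - 3*j^3 - 39*j^2 + 47*j + 210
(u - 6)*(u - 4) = u^2 - 10*u + 24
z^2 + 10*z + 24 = (z + 4)*(z + 6)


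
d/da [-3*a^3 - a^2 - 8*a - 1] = -9*a^2 - 2*a - 8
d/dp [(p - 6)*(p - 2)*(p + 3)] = 3*p^2 - 10*p - 12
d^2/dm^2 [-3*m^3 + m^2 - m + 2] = 2 - 18*m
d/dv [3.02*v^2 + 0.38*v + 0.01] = 6.04*v + 0.38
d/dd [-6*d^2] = -12*d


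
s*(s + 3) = s^2 + 3*s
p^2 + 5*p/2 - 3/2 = (p - 1/2)*(p + 3)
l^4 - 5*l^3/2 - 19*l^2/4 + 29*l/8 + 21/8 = (l - 7/2)*(l - 1)*(l + 1/2)*(l + 3/2)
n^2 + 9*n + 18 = (n + 3)*(n + 6)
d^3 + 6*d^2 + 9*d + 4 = (d + 1)^2*(d + 4)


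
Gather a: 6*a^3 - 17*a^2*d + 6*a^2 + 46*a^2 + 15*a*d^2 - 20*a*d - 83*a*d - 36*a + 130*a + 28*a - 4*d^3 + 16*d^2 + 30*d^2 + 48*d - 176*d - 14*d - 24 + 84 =6*a^3 + a^2*(52 - 17*d) + a*(15*d^2 - 103*d + 122) - 4*d^3 + 46*d^2 - 142*d + 60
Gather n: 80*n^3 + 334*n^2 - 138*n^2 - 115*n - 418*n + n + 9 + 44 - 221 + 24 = 80*n^3 + 196*n^2 - 532*n - 144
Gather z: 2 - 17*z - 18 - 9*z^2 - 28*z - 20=-9*z^2 - 45*z - 36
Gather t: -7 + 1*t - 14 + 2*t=3*t - 21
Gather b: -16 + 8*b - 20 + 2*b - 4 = 10*b - 40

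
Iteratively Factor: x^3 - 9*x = (x + 3)*(x^2 - 3*x) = (x - 3)*(x + 3)*(x)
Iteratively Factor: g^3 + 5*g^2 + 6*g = (g + 2)*(g^2 + 3*g) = (g + 2)*(g + 3)*(g)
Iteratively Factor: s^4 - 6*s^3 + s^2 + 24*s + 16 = (s - 4)*(s^3 - 2*s^2 - 7*s - 4) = (s - 4)*(s + 1)*(s^2 - 3*s - 4) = (s - 4)*(s + 1)^2*(s - 4)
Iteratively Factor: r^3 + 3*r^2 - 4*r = (r - 1)*(r^2 + 4*r) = r*(r - 1)*(r + 4)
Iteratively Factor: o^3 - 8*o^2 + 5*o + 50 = (o - 5)*(o^2 - 3*o - 10) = (o - 5)^2*(o + 2)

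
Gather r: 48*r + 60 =48*r + 60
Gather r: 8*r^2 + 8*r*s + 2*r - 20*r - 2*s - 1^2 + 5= 8*r^2 + r*(8*s - 18) - 2*s + 4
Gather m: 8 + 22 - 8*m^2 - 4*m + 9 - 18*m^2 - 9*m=-26*m^2 - 13*m + 39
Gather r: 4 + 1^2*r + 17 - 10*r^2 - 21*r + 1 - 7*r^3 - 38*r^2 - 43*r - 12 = -7*r^3 - 48*r^2 - 63*r + 10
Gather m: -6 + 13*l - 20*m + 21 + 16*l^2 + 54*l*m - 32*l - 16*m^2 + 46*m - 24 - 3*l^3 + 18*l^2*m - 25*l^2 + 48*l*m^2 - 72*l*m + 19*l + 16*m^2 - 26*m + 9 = -3*l^3 - 9*l^2 + 48*l*m^2 + m*(18*l^2 - 18*l)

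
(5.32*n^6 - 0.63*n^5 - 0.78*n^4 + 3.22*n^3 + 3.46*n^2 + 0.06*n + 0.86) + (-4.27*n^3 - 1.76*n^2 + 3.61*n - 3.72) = 5.32*n^6 - 0.63*n^5 - 0.78*n^4 - 1.05*n^3 + 1.7*n^2 + 3.67*n - 2.86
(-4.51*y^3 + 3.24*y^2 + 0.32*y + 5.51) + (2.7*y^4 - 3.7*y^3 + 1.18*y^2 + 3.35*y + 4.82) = 2.7*y^4 - 8.21*y^3 + 4.42*y^2 + 3.67*y + 10.33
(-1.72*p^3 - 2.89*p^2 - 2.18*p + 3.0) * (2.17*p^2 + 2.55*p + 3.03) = -3.7324*p^5 - 10.6573*p^4 - 17.3117*p^3 - 7.8057*p^2 + 1.0446*p + 9.09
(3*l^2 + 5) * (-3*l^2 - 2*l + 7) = -9*l^4 - 6*l^3 + 6*l^2 - 10*l + 35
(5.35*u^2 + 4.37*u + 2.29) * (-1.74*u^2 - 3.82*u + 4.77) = -9.309*u^4 - 28.0408*u^3 + 4.8415*u^2 + 12.0971*u + 10.9233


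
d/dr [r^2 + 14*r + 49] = 2*r + 14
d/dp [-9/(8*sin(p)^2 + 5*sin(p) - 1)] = 9*(16*sin(p) + 5)*cos(p)/(8*sin(p)^2 + 5*sin(p) - 1)^2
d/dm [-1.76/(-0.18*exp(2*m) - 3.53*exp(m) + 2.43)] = (-0.6336*exp(m) - 6.2128)*exp(m)/(0.18*exp(2*m) + 3.53*exp(m) - 2.43)^2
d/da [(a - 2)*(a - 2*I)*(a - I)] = 3*a^2 + a*(-4 - 6*I) - 2 + 6*I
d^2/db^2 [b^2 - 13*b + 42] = 2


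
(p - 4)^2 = p^2 - 8*p + 16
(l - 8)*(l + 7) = l^2 - l - 56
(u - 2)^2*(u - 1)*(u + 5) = u^4 - 17*u^2 + 36*u - 20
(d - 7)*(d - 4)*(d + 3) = d^3 - 8*d^2 - 5*d + 84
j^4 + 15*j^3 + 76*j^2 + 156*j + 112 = (j + 2)^2*(j + 4)*(j + 7)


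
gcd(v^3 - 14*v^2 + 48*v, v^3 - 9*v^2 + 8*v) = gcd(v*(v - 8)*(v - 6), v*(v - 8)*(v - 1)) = v^2 - 8*v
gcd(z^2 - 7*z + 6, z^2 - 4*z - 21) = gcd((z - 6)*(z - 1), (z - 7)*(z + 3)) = 1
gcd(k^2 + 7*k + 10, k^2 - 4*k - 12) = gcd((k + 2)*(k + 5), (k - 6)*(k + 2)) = k + 2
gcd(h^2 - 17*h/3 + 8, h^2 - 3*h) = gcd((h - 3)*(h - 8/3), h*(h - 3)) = h - 3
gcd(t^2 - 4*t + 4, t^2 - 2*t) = t - 2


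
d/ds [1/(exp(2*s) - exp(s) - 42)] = (1 - 2*exp(s))*exp(s)/(-exp(2*s) + exp(s) + 42)^2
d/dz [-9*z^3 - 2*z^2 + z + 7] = -27*z^2 - 4*z + 1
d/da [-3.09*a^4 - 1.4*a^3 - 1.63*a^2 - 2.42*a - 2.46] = -12.36*a^3 - 4.2*a^2 - 3.26*a - 2.42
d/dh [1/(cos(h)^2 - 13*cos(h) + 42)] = (2*cos(h) - 13)*sin(h)/(cos(h)^2 - 13*cos(h) + 42)^2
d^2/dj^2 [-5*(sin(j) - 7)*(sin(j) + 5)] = -10*sin(j) - 10*cos(2*j)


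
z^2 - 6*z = z*(z - 6)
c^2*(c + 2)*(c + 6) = c^4 + 8*c^3 + 12*c^2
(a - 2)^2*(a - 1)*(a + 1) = a^4 - 4*a^3 + 3*a^2 + 4*a - 4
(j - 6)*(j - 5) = j^2 - 11*j + 30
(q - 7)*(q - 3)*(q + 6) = q^3 - 4*q^2 - 39*q + 126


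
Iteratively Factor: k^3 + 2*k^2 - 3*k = (k + 3)*(k^2 - k) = (k - 1)*(k + 3)*(k)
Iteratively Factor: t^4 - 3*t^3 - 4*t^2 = (t - 4)*(t^3 + t^2) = (t - 4)*(t + 1)*(t^2) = t*(t - 4)*(t + 1)*(t)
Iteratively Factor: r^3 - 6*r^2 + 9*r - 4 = (r - 4)*(r^2 - 2*r + 1) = (r - 4)*(r - 1)*(r - 1)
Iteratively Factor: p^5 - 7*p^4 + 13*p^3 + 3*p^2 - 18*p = (p - 3)*(p^4 - 4*p^3 + p^2 + 6*p) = p*(p - 3)*(p^3 - 4*p^2 + p + 6) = p*(p - 3)*(p - 2)*(p^2 - 2*p - 3) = p*(p - 3)^2*(p - 2)*(p + 1)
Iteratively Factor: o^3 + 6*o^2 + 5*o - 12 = (o + 3)*(o^2 + 3*o - 4) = (o + 3)*(o + 4)*(o - 1)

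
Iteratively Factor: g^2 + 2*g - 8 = (g + 4)*(g - 2)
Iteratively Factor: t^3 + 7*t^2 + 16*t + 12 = (t + 3)*(t^2 + 4*t + 4) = (t + 2)*(t + 3)*(t + 2)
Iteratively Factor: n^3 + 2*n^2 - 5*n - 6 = (n + 3)*(n^2 - n - 2) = (n - 2)*(n + 3)*(n + 1)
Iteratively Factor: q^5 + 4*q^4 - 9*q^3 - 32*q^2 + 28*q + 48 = (q - 2)*(q^4 + 6*q^3 + 3*q^2 - 26*q - 24) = (q - 2)^2*(q^3 + 8*q^2 + 19*q + 12) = (q - 2)^2*(q + 1)*(q^2 + 7*q + 12) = (q - 2)^2*(q + 1)*(q + 4)*(q + 3)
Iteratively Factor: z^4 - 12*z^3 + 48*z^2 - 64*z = (z)*(z^3 - 12*z^2 + 48*z - 64) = z*(z - 4)*(z^2 - 8*z + 16) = z*(z - 4)^2*(z - 4)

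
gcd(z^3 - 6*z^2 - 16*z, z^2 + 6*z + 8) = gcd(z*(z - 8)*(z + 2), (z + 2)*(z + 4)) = z + 2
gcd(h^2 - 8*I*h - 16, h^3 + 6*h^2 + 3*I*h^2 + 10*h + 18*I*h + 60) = 1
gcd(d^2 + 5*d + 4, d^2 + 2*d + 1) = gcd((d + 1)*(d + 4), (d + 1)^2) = d + 1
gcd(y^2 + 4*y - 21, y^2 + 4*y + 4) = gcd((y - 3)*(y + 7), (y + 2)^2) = 1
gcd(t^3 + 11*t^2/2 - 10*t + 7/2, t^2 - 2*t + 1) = t - 1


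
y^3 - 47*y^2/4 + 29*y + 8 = (y - 8)*(y - 4)*(y + 1/4)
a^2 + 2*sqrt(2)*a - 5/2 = (a - sqrt(2)/2)*(a + 5*sqrt(2)/2)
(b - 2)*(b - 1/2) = b^2 - 5*b/2 + 1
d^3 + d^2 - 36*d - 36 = (d - 6)*(d + 1)*(d + 6)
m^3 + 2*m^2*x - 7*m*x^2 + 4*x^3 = (m - x)^2*(m + 4*x)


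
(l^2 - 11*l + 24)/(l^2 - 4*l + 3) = (l - 8)/(l - 1)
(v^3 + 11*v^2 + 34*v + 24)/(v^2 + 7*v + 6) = v + 4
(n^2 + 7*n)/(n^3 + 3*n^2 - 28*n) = 1/(n - 4)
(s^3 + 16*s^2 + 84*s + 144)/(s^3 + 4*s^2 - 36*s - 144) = (s + 6)/(s - 6)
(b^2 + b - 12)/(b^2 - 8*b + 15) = (b + 4)/(b - 5)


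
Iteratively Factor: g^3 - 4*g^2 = (g)*(g^2 - 4*g) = g*(g - 4)*(g)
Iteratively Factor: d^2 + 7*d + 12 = (d + 3)*(d + 4)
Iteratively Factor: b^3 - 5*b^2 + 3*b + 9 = (b - 3)*(b^2 - 2*b - 3) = (b - 3)^2*(b + 1)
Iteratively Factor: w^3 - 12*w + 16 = (w + 4)*(w^2 - 4*w + 4) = (w - 2)*(w + 4)*(w - 2)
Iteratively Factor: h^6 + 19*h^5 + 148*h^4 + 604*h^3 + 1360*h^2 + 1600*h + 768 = (h + 3)*(h^5 + 16*h^4 + 100*h^3 + 304*h^2 + 448*h + 256) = (h + 2)*(h + 3)*(h^4 + 14*h^3 + 72*h^2 + 160*h + 128) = (h + 2)*(h + 3)*(h + 4)*(h^3 + 10*h^2 + 32*h + 32) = (h + 2)*(h + 3)*(h + 4)^2*(h^2 + 6*h + 8) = (h + 2)*(h + 3)*(h + 4)^3*(h + 2)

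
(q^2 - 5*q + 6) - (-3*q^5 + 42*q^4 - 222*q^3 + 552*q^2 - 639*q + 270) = 3*q^5 - 42*q^4 + 222*q^3 - 551*q^2 + 634*q - 264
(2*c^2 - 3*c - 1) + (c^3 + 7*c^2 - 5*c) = c^3 + 9*c^2 - 8*c - 1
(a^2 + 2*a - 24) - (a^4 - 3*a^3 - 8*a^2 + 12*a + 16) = -a^4 + 3*a^3 + 9*a^2 - 10*a - 40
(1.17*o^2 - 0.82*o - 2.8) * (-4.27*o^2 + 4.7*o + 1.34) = -4.9959*o^4 + 9.0004*o^3 + 9.6698*o^2 - 14.2588*o - 3.752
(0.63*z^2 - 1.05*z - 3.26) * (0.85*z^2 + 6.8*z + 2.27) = 0.5355*z^4 + 3.3915*z^3 - 8.4809*z^2 - 24.5515*z - 7.4002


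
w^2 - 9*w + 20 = (w - 5)*(w - 4)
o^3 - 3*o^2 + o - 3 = (o - 3)*(o - I)*(o + I)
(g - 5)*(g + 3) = g^2 - 2*g - 15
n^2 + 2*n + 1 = (n + 1)^2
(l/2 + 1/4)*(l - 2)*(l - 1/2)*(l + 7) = l^4/2 + 5*l^3/2 - 57*l^2/8 - 5*l/8 + 7/4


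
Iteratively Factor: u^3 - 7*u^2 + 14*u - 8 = (u - 4)*(u^2 - 3*u + 2) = (u - 4)*(u - 2)*(u - 1)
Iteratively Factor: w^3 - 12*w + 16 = (w - 2)*(w^2 + 2*w - 8) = (w - 2)^2*(w + 4)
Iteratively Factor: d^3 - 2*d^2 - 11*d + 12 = (d - 1)*(d^2 - d - 12) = (d - 4)*(d - 1)*(d + 3)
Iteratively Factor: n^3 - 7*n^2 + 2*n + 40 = (n + 2)*(n^2 - 9*n + 20) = (n - 4)*(n + 2)*(n - 5)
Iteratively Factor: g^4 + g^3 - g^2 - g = (g - 1)*(g^3 + 2*g^2 + g) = g*(g - 1)*(g^2 + 2*g + 1) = g*(g - 1)*(g + 1)*(g + 1)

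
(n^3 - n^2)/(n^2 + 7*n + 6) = n^2*(n - 1)/(n^2 + 7*n + 6)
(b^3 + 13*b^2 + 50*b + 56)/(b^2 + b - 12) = (b^2 + 9*b + 14)/(b - 3)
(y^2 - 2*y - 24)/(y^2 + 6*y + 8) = (y - 6)/(y + 2)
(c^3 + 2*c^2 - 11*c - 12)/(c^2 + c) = c + 1 - 12/c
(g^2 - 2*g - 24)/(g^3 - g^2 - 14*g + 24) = (g - 6)/(g^2 - 5*g + 6)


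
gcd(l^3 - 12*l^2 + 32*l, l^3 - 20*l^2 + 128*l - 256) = l^2 - 12*l + 32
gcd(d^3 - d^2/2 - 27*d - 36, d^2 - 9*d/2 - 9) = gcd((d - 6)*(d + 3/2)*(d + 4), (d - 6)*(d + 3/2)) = d^2 - 9*d/2 - 9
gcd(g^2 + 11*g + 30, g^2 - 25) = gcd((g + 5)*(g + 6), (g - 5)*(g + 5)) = g + 5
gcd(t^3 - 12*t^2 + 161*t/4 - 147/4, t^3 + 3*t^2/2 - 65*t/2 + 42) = t - 3/2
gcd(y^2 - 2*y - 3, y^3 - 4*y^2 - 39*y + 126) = y - 3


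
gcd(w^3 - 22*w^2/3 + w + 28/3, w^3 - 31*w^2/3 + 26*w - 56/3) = w^2 - 25*w/3 + 28/3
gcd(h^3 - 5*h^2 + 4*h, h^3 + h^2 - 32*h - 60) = 1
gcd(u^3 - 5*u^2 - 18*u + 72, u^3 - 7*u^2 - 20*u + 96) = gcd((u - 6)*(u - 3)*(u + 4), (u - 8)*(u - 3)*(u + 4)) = u^2 + u - 12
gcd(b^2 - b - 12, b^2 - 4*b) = b - 4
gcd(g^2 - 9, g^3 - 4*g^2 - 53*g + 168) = g - 3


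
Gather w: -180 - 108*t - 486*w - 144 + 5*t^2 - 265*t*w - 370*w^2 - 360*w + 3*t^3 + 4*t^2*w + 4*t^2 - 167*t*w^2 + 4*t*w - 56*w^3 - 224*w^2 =3*t^3 + 9*t^2 - 108*t - 56*w^3 + w^2*(-167*t - 594) + w*(4*t^2 - 261*t - 846) - 324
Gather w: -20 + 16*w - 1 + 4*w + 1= 20*w - 20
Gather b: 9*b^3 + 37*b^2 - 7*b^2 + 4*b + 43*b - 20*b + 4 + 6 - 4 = 9*b^3 + 30*b^2 + 27*b + 6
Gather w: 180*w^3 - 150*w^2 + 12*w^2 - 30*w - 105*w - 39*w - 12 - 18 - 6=180*w^3 - 138*w^2 - 174*w - 36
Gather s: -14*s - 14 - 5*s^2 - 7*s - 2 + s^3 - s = s^3 - 5*s^2 - 22*s - 16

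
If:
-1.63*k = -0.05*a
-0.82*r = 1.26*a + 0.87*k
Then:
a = -0.637295570495399*r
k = -0.019548943880227*r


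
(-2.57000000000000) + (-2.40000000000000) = -4.97000000000000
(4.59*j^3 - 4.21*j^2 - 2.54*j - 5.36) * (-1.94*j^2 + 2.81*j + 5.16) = -8.9046*j^5 + 21.0653*j^4 + 16.7819*j^3 - 18.4626*j^2 - 28.168*j - 27.6576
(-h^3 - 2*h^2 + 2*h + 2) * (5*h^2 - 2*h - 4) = -5*h^5 - 8*h^4 + 18*h^3 + 14*h^2 - 12*h - 8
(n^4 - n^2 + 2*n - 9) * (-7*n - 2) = -7*n^5 - 2*n^4 + 7*n^3 - 12*n^2 + 59*n + 18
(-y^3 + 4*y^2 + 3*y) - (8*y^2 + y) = -y^3 - 4*y^2 + 2*y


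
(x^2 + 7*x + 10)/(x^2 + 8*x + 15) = (x + 2)/(x + 3)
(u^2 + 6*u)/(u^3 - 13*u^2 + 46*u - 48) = u*(u + 6)/(u^3 - 13*u^2 + 46*u - 48)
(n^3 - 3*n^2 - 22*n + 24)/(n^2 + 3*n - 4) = n - 6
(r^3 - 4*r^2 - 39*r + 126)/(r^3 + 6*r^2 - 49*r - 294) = (r - 3)/(r + 7)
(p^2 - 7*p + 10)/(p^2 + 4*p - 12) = (p - 5)/(p + 6)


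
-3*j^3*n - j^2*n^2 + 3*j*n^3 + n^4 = n*(-j + n)*(j + n)*(3*j + n)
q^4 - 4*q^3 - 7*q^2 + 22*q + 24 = (q - 4)*(q - 3)*(q + 1)*(q + 2)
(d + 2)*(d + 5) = d^2 + 7*d + 10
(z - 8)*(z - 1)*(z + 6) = z^3 - 3*z^2 - 46*z + 48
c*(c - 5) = c^2 - 5*c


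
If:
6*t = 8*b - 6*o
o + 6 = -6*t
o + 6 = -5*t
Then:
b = -9/2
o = -6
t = 0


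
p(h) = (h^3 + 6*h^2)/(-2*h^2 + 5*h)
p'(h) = (4*h - 5)*(h^3 + 6*h^2)/(-2*h^2 + 5*h)^2 + (3*h^2 + 12*h)/(-2*h^2 + 5*h) = 2*(-h^2 + 5*h + 15)/(4*h^2 - 20*h + 25)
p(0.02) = 0.02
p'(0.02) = 1.23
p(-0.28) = -0.29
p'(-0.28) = 0.87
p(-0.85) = -0.65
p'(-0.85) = 0.45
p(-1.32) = -0.81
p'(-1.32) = 0.23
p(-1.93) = -0.89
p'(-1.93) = 0.04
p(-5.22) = -0.26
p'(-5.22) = -0.32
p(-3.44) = -0.74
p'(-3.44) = -0.20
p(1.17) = 3.15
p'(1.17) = 5.51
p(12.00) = -11.37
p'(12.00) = -0.38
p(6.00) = -10.29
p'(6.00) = 0.37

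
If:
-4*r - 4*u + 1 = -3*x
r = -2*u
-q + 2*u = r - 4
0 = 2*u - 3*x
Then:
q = 10/3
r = 1/3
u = -1/6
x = -1/9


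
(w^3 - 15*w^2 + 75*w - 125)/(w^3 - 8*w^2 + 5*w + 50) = (w - 5)/(w + 2)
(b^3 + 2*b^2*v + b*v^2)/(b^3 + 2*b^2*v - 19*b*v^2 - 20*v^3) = b*(-b - v)/(-b^2 - b*v + 20*v^2)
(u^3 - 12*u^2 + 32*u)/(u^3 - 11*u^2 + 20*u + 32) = u/(u + 1)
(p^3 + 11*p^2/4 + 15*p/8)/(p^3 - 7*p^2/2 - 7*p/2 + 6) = p*(4*p + 5)/(4*(p^2 - 5*p + 4))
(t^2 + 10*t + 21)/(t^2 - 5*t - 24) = (t + 7)/(t - 8)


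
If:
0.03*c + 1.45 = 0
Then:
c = -48.33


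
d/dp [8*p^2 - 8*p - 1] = 16*p - 8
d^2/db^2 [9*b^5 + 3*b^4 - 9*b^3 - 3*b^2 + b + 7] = 180*b^3 + 36*b^2 - 54*b - 6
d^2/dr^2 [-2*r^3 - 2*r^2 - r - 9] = -12*r - 4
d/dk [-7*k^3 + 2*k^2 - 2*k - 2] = -21*k^2 + 4*k - 2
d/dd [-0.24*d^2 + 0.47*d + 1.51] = 0.47 - 0.48*d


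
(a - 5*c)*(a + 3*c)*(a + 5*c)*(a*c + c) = a^4*c + 3*a^3*c^2 + a^3*c - 25*a^2*c^3 + 3*a^2*c^2 - 75*a*c^4 - 25*a*c^3 - 75*c^4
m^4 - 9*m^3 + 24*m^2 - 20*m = m*(m - 5)*(m - 2)^2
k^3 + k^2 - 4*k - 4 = (k - 2)*(k + 1)*(k + 2)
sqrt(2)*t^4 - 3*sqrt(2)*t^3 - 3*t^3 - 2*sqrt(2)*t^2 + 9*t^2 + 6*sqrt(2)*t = t*(t - 3)*(t - 2*sqrt(2))*(sqrt(2)*t + 1)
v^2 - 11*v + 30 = (v - 6)*(v - 5)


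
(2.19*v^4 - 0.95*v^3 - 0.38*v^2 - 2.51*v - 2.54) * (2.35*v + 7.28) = 5.1465*v^5 + 13.7107*v^4 - 7.809*v^3 - 8.6649*v^2 - 24.2418*v - 18.4912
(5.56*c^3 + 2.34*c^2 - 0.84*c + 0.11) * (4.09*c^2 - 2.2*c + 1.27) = 22.7404*c^5 - 2.6614*c^4 - 1.5224*c^3 + 5.2697*c^2 - 1.3088*c + 0.1397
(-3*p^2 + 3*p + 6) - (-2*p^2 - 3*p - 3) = -p^2 + 6*p + 9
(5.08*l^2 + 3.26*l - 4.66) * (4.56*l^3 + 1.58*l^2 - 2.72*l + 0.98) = 23.1648*l^5 + 22.892*l^4 - 29.9164*l^3 - 11.2516*l^2 + 15.87*l - 4.5668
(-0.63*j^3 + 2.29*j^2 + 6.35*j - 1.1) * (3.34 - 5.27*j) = 3.3201*j^4 - 14.1725*j^3 - 25.8159*j^2 + 27.006*j - 3.674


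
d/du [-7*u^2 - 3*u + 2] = -14*u - 3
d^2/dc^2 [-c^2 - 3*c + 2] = -2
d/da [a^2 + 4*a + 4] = 2*a + 4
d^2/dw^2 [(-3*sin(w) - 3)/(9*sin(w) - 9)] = 2*(sin(w) + 2)/(3*(sin(w) - 1)^2)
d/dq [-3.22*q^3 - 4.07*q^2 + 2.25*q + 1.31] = -9.66*q^2 - 8.14*q + 2.25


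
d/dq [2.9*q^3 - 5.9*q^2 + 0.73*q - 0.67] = 8.7*q^2 - 11.8*q + 0.73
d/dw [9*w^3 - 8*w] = 27*w^2 - 8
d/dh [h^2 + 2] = 2*h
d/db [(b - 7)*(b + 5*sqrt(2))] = 2*b - 7 + 5*sqrt(2)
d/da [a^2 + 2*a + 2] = 2*a + 2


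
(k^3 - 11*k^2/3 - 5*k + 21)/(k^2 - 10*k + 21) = (k^2 - 2*k/3 - 7)/(k - 7)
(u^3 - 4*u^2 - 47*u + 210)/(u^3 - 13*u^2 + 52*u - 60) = (u + 7)/(u - 2)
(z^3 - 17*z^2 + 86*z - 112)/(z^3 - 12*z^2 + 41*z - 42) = (z - 8)/(z - 3)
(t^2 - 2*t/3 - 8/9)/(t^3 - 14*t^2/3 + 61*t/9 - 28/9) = (3*t + 2)/(3*t^2 - 10*t + 7)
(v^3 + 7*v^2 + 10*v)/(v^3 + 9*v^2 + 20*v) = (v + 2)/(v + 4)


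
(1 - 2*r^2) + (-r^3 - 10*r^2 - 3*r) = -r^3 - 12*r^2 - 3*r + 1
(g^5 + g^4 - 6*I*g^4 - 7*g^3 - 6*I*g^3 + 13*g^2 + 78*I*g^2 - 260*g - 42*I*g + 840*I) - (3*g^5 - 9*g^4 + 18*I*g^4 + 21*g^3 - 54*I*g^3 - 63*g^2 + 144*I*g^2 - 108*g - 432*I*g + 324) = -2*g^5 + 10*g^4 - 24*I*g^4 - 28*g^3 + 48*I*g^3 + 76*g^2 - 66*I*g^2 - 152*g + 390*I*g - 324 + 840*I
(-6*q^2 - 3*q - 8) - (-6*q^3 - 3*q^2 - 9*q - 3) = 6*q^3 - 3*q^2 + 6*q - 5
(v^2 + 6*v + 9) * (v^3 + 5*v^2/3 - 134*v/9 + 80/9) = v^5 + 23*v^4/3 + 37*v^3/9 - 589*v^2/9 - 242*v/3 + 80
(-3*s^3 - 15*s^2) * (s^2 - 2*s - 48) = -3*s^5 - 9*s^4 + 174*s^3 + 720*s^2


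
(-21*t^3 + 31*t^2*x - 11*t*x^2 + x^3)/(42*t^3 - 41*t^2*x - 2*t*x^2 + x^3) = (-3*t + x)/(6*t + x)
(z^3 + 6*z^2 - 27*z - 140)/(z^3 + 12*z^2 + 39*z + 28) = (z - 5)/(z + 1)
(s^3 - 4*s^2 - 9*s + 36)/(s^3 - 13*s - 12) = (s - 3)/(s + 1)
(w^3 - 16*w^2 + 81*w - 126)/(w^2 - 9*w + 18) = w - 7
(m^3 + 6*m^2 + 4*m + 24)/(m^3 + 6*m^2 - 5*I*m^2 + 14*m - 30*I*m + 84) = (m - 2*I)/(m - 7*I)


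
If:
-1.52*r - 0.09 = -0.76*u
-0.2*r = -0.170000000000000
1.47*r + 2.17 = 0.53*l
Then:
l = 6.45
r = 0.85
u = 1.82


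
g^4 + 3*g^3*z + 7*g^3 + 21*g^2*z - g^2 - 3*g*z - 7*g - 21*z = (g - 1)*(g + 1)*(g + 7)*(g + 3*z)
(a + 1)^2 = a^2 + 2*a + 1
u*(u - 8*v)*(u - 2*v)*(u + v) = u^4 - 9*u^3*v + 6*u^2*v^2 + 16*u*v^3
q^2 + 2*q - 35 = (q - 5)*(q + 7)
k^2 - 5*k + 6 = (k - 3)*(k - 2)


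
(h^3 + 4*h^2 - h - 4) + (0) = h^3 + 4*h^2 - h - 4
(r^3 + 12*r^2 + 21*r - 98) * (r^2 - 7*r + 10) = r^5 + 5*r^4 - 53*r^3 - 125*r^2 + 896*r - 980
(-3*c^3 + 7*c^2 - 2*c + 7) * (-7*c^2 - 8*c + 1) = 21*c^5 - 25*c^4 - 45*c^3 - 26*c^2 - 58*c + 7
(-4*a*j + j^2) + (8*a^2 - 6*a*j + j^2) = 8*a^2 - 10*a*j + 2*j^2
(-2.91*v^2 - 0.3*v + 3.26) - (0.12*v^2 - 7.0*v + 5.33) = -3.03*v^2 + 6.7*v - 2.07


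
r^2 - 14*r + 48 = (r - 8)*(r - 6)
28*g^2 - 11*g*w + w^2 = (-7*g + w)*(-4*g + w)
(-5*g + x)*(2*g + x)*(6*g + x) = -60*g^3 - 28*g^2*x + 3*g*x^2 + x^3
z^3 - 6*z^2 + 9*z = z*(z - 3)^2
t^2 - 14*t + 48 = (t - 8)*(t - 6)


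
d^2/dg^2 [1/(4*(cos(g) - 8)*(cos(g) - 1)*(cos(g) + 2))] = (-200*(1 - cos(g)^2)^2 + 12*sin(g)^6 + 3*cos(g)^6 + 77*cos(g)^5 - 178*cos(g)^3 - 678*cos(g)^2 + 164*cos(g) + 612)/(4*(cos(g) - 8)^3*(cos(g) - 1)^3*(cos(g) + 2)^3)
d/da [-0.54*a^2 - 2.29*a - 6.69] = -1.08*a - 2.29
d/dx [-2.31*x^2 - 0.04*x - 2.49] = -4.62*x - 0.04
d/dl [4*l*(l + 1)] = 8*l + 4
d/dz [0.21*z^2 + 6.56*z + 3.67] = 0.42*z + 6.56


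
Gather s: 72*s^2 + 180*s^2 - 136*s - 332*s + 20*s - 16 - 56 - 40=252*s^2 - 448*s - 112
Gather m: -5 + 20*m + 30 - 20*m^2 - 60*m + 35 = -20*m^2 - 40*m + 60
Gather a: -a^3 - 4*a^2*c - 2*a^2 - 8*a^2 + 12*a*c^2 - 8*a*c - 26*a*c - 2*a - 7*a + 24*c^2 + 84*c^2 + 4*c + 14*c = -a^3 + a^2*(-4*c - 10) + a*(12*c^2 - 34*c - 9) + 108*c^2 + 18*c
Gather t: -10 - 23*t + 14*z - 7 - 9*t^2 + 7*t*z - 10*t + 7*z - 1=-9*t^2 + t*(7*z - 33) + 21*z - 18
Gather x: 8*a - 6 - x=8*a - x - 6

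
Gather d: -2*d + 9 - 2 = 7 - 2*d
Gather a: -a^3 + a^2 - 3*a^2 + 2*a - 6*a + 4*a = -a^3 - 2*a^2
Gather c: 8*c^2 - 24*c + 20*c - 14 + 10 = 8*c^2 - 4*c - 4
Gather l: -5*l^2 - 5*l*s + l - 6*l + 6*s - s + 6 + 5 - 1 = -5*l^2 + l*(-5*s - 5) + 5*s + 10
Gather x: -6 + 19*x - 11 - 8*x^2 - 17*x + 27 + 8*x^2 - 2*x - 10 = 0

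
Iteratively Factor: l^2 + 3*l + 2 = (l + 1)*(l + 2)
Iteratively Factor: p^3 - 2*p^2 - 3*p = (p + 1)*(p^2 - 3*p) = (p - 3)*(p + 1)*(p)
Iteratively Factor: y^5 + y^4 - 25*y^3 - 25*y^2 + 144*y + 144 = (y + 3)*(y^4 - 2*y^3 - 19*y^2 + 32*y + 48) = (y - 3)*(y + 3)*(y^3 + y^2 - 16*y - 16) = (y - 3)*(y + 3)*(y + 4)*(y^2 - 3*y - 4) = (y - 3)*(y + 1)*(y + 3)*(y + 4)*(y - 4)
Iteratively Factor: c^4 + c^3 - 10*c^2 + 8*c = (c)*(c^3 + c^2 - 10*c + 8) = c*(c + 4)*(c^2 - 3*c + 2) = c*(c - 2)*(c + 4)*(c - 1)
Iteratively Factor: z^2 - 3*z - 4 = (z - 4)*(z + 1)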